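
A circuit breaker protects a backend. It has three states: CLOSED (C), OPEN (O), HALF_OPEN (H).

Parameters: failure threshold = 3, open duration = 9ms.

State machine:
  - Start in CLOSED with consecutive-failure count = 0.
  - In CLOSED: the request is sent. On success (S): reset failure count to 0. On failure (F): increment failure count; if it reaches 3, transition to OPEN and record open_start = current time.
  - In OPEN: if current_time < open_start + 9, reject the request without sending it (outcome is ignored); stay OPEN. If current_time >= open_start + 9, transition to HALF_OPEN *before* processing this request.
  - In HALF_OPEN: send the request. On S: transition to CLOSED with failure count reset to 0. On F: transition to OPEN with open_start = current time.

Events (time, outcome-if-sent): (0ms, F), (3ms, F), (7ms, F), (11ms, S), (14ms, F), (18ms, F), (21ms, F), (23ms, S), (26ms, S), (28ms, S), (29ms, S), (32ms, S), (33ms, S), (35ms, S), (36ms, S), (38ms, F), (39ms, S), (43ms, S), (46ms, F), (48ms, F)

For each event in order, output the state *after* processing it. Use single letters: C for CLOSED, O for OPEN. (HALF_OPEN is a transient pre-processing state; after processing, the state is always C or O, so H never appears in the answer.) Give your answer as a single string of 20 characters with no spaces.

State after each event:
  event#1 t=0ms outcome=F: state=CLOSED
  event#2 t=3ms outcome=F: state=CLOSED
  event#3 t=7ms outcome=F: state=OPEN
  event#4 t=11ms outcome=S: state=OPEN
  event#5 t=14ms outcome=F: state=OPEN
  event#6 t=18ms outcome=F: state=OPEN
  event#7 t=21ms outcome=F: state=OPEN
  event#8 t=23ms outcome=S: state=OPEN
  event#9 t=26ms outcome=S: state=OPEN
  event#10 t=28ms outcome=S: state=CLOSED
  event#11 t=29ms outcome=S: state=CLOSED
  event#12 t=32ms outcome=S: state=CLOSED
  event#13 t=33ms outcome=S: state=CLOSED
  event#14 t=35ms outcome=S: state=CLOSED
  event#15 t=36ms outcome=S: state=CLOSED
  event#16 t=38ms outcome=F: state=CLOSED
  event#17 t=39ms outcome=S: state=CLOSED
  event#18 t=43ms outcome=S: state=CLOSED
  event#19 t=46ms outcome=F: state=CLOSED
  event#20 t=48ms outcome=F: state=CLOSED

Answer: CCOOOOOOOCCCCCCCCCCC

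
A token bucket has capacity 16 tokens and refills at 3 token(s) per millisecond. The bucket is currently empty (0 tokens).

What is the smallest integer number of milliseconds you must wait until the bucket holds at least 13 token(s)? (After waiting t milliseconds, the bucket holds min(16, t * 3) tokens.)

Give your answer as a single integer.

Need t * 3 >= 13, so t >= 13/3.
Smallest integer t = ceil(13/3) = 5.

Answer: 5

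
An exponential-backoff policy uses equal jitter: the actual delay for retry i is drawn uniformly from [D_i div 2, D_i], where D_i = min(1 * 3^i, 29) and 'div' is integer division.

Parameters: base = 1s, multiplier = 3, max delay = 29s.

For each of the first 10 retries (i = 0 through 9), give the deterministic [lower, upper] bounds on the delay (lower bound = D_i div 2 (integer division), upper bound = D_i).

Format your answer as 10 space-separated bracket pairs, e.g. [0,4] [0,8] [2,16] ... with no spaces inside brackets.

Computing bounds per retry:
  i=0: D_i=min(1*3^0,29)=1, bounds=[0,1]
  i=1: D_i=min(1*3^1,29)=3, bounds=[1,3]
  i=2: D_i=min(1*3^2,29)=9, bounds=[4,9]
  i=3: D_i=min(1*3^3,29)=27, bounds=[13,27]
  i=4: D_i=min(1*3^4,29)=29, bounds=[14,29]
  i=5: D_i=min(1*3^5,29)=29, bounds=[14,29]
  i=6: D_i=min(1*3^6,29)=29, bounds=[14,29]
  i=7: D_i=min(1*3^7,29)=29, bounds=[14,29]
  i=8: D_i=min(1*3^8,29)=29, bounds=[14,29]
  i=9: D_i=min(1*3^9,29)=29, bounds=[14,29]

Answer: [0,1] [1,3] [4,9] [13,27] [14,29] [14,29] [14,29] [14,29] [14,29] [14,29]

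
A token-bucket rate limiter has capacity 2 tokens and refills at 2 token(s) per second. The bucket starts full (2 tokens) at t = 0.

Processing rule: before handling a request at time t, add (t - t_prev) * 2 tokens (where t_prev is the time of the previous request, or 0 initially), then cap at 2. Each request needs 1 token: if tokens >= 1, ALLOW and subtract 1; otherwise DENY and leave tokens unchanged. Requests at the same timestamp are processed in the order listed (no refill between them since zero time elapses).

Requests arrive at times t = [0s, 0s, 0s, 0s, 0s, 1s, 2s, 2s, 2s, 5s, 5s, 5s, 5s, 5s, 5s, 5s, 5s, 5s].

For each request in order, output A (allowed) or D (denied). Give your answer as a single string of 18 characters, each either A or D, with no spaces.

Answer: AADDDAAADAADDDDDDD

Derivation:
Simulating step by step:
  req#1 t=0s: ALLOW
  req#2 t=0s: ALLOW
  req#3 t=0s: DENY
  req#4 t=0s: DENY
  req#5 t=0s: DENY
  req#6 t=1s: ALLOW
  req#7 t=2s: ALLOW
  req#8 t=2s: ALLOW
  req#9 t=2s: DENY
  req#10 t=5s: ALLOW
  req#11 t=5s: ALLOW
  req#12 t=5s: DENY
  req#13 t=5s: DENY
  req#14 t=5s: DENY
  req#15 t=5s: DENY
  req#16 t=5s: DENY
  req#17 t=5s: DENY
  req#18 t=5s: DENY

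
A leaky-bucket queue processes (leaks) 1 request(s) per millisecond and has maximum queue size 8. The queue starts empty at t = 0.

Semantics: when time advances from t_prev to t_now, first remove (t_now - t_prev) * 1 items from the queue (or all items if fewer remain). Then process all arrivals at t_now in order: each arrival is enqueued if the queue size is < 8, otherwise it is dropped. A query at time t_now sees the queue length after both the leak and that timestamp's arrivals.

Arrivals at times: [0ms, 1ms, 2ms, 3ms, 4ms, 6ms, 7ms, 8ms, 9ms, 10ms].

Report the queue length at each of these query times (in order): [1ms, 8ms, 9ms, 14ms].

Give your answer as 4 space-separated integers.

Answer: 1 1 1 0

Derivation:
Queue lengths at query times:
  query t=1ms: backlog = 1
  query t=8ms: backlog = 1
  query t=9ms: backlog = 1
  query t=14ms: backlog = 0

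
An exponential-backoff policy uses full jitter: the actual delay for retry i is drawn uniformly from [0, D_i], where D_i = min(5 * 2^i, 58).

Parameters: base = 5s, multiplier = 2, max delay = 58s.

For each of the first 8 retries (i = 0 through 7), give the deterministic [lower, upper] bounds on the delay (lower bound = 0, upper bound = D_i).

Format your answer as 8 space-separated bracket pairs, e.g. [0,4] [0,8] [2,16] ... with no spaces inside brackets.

Computing bounds per retry:
  i=0: D_i=min(5*2^0,58)=5, bounds=[0,5]
  i=1: D_i=min(5*2^1,58)=10, bounds=[0,10]
  i=2: D_i=min(5*2^2,58)=20, bounds=[0,20]
  i=3: D_i=min(5*2^3,58)=40, bounds=[0,40]
  i=4: D_i=min(5*2^4,58)=58, bounds=[0,58]
  i=5: D_i=min(5*2^5,58)=58, bounds=[0,58]
  i=6: D_i=min(5*2^6,58)=58, bounds=[0,58]
  i=7: D_i=min(5*2^7,58)=58, bounds=[0,58]

Answer: [0,5] [0,10] [0,20] [0,40] [0,58] [0,58] [0,58] [0,58]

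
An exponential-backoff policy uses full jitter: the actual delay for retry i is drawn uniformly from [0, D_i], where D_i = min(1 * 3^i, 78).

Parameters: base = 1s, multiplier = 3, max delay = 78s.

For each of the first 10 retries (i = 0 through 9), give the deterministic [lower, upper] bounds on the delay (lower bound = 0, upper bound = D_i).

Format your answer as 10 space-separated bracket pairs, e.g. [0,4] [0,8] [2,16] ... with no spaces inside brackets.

Computing bounds per retry:
  i=0: D_i=min(1*3^0,78)=1, bounds=[0,1]
  i=1: D_i=min(1*3^1,78)=3, bounds=[0,3]
  i=2: D_i=min(1*3^2,78)=9, bounds=[0,9]
  i=3: D_i=min(1*3^3,78)=27, bounds=[0,27]
  i=4: D_i=min(1*3^4,78)=78, bounds=[0,78]
  i=5: D_i=min(1*3^5,78)=78, bounds=[0,78]
  i=6: D_i=min(1*3^6,78)=78, bounds=[0,78]
  i=7: D_i=min(1*3^7,78)=78, bounds=[0,78]
  i=8: D_i=min(1*3^8,78)=78, bounds=[0,78]
  i=9: D_i=min(1*3^9,78)=78, bounds=[0,78]

Answer: [0,1] [0,3] [0,9] [0,27] [0,78] [0,78] [0,78] [0,78] [0,78] [0,78]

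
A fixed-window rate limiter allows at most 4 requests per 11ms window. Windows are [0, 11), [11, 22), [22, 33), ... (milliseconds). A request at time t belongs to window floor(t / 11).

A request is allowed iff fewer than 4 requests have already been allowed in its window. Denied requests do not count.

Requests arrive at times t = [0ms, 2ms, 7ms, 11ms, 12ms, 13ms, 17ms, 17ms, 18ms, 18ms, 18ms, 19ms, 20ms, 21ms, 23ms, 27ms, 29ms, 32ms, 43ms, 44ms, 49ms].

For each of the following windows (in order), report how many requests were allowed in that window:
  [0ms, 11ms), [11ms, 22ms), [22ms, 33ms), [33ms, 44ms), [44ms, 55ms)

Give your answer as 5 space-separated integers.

Processing requests:
  req#1 t=0ms (window 0): ALLOW
  req#2 t=2ms (window 0): ALLOW
  req#3 t=7ms (window 0): ALLOW
  req#4 t=11ms (window 1): ALLOW
  req#5 t=12ms (window 1): ALLOW
  req#6 t=13ms (window 1): ALLOW
  req#7 t=17ms (window 1): ALLOW
  req#8 t=17ms (window 1): DENY
  req#9 t=18ms (window 1): DENY
  req#10 t=18ms (window 1): DENY
  req#11 t=18ms (window 1): DENY
  req#12 t=19ms (window 1): DENY
  req#13 t=20ms (window 1): DENY
  req#14 t=21ms (window 1): DENY
  req#15 t=23ms (window 2): ALLOW
  req#16 t=27ms (window 2): ALLOW
  req#17 t=29ms (window 2): ALLOW
  req#18 t=32ms (window 2): ALLOW
  req#19 t=43ms (window 3): ALLOW
  req#20 t=44ms (window 4): ALLOW
  req#21 t=49ms (window 4): ALLOW

Allowed counts by window: 3 4 4 1 2

Answer: 3 4 4 1 2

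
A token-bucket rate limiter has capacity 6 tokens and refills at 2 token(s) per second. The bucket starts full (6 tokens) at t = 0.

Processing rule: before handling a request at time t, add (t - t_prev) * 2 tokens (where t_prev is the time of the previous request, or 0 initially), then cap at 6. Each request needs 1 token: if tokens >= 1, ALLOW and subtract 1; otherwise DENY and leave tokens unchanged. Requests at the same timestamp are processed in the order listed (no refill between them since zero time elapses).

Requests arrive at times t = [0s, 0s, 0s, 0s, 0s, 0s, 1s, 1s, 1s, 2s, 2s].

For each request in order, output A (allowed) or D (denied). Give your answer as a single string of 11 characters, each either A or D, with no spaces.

Answer: AAAAAAAADAA

Derivation:
Simulating step by step:
  req#1 t=0s: ALLOW
  req#2 t=0s: ALLOW
  req#3 t=0s: ALLOW
  req#4 t=0s: ALLOW
  req#5 t=0s: ALLOW
  req#6 t=0s: ALLOW
  req#7 t=1s: ALLOW
  req#8 t=1s: ALLOW
  req#9 t=1s: DENY
  req#10 t=2s: ALLOW
  req#11 t=2s: ALLOW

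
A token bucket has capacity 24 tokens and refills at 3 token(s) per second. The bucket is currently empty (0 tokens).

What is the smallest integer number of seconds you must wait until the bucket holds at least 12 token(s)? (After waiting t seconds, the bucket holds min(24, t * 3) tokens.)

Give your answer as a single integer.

Answer: 4

Derivation:
Need t * 3 >= 12, so t >= 12/3.
Smallest integer t = ceil(12/3) = 4.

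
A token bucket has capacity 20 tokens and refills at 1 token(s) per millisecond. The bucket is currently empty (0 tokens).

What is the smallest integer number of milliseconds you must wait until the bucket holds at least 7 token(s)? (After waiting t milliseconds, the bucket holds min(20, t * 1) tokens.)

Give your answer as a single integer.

Answer: 7

Derivation:
Need t * 1 >= 7, so t >= 7/1.
Smallest integer t = ceil(7/1) = 7.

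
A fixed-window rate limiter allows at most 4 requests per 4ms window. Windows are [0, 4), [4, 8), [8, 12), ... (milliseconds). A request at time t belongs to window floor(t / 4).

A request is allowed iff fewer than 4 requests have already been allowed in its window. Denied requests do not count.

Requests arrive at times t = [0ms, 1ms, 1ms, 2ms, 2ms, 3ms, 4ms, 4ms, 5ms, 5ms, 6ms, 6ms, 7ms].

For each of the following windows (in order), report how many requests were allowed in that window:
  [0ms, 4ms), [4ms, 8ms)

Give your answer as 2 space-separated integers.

Processing requests:
  req#1 t=0ms (window 0): ALLOW
  req#2 t=1ms (window 0): ALLOW
  req#3 t=1ms (window 0): ALLOW
  req#4 t=2ms (window 0): ALLOW
  req#5 t=2ms (window 0): DENY
  req#6 t=3ms (window 0): DENY
  req#7 t=4ms (window 1): ALLOW
  req#8 t=4ms (window 1): ALLOW
  req#9 t=5ms (window 1): ALLOW
  req#10 t=5ms (window 1): ALLOW
  req#11 t=6ms (window 1): DENY
  req#12 t=6ms (window 1): DENY
  req#13 t=7ms (window 1): DENY

Allowed counts by window: 4 4

Answer: 4 4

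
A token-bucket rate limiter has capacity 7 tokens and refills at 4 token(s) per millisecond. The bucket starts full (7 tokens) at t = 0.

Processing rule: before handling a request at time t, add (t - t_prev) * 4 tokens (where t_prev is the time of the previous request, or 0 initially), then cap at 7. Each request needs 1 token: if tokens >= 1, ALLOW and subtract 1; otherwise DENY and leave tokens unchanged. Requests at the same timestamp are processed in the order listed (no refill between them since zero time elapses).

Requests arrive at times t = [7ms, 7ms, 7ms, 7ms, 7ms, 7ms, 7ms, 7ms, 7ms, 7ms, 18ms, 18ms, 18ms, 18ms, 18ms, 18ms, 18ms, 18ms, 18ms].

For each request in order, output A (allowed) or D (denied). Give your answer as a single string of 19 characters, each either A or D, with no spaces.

Answer: AAAAAAADDDAAAAAAADD

Derivation:
Simulating step by step:
  req#1 t=7ms: ALLOW
  req#2 t=7ms: ALLOW
  req#3 t=7ms: ALLOW
  req#4 t=7ms: ALLOW
  req#5 t=7ms: ALLOW
  req#6 t=7ms: ALLOW
  req#7 t=7ms: ALLOW
  req#8 t=7ms: DENY
  req#9 t=7ms: DENY
  req#10 t=7ms: DENY
  req#11 t=18ms: ALLOW
  req#12 t=18ms: ALLOW
  req#13 t=18ms: ALLOW
  req#14 t=18ms: ALLOW
  req#15 t=18ms: ALLOW
  req#16 t=18ms: ALLOW
  req#17 t=18ms: ALLOW
  req#18 t=18ms: DENY
  req#19 t=18ms: DENY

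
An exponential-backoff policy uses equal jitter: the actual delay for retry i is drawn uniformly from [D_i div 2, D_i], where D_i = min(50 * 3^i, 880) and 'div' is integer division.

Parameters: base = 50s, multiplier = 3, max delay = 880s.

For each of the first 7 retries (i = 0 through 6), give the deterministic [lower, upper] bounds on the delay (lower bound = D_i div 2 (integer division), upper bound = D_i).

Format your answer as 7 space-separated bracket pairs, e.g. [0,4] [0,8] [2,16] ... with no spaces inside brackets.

Computing bounds per retry:
  i=0: D_i=min(50*3^0,880)=50, bounds=[25,50]
  i=1: D_i=min(50*3^1,880)=150, bounds=[75,150]
  i=2: D_i=min(50*3^2,880)=450, bounds=[225,450]
  i=3: D_i=min(50*3^3,880)=880, bounds=[440,880]
  i=4: D_i=min(50*3^4,880)=880, bounds=[440,880]
  i=5: D_i=min(50*3^5,880)=880, bounds=[440,880]
  i=6: D_i=min(50*3^6,880)=880, bounds=[440,880]

Answer: [25,50] [75,150] [225,450] [440,880] [440,880] [440,880] [440,880]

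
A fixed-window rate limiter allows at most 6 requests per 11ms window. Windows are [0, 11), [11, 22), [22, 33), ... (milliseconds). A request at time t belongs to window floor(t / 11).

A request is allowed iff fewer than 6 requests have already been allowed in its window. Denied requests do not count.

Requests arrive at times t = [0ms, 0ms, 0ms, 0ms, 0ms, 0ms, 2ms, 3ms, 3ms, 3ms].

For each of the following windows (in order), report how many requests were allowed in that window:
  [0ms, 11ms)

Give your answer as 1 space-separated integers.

Answer: 6

Derivation:
Processing requests:
  req#1 t=0ms (window 0): ALLOW
  req#2 t=0ms (window 0): ALLOW
  req#3 t=0ms (window 0): ALLOW
  req#4 t=0ms (window 0): ALLOW
  req#5 t=0ms (window 0): ALLOW
  req#6 t=0ms (window 0): ALLOW
  req#7 t=2ms (window 0): DENY
  req#8 t=3ms (window 0): DENY
  req#9 t=3ms (window 0): DENY
  req#10 t=3ms (window 0): DENY

Allowed counts by window: 6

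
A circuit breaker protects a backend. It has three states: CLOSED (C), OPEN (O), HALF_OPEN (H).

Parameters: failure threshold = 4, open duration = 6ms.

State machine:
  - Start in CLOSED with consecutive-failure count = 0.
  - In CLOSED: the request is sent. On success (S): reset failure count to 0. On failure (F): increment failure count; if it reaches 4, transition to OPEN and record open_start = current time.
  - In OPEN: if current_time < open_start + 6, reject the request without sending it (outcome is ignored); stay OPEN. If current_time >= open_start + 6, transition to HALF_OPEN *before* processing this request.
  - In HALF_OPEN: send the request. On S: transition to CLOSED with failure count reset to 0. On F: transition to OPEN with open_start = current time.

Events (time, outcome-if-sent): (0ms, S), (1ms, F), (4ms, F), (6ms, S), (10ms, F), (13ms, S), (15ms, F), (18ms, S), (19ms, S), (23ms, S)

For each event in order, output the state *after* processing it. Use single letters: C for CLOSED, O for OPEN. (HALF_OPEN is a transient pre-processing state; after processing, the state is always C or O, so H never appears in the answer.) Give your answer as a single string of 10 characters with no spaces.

State after each event:
  event#1 t=0ms outcome=S: state=CLOSED
  event#2 t=1ms outcome=F: state=CLOSED
  event#3 t=4ms outcome=F: state=CLOSED
  event#4 t=6ms outcome=S: state=CLOSED
  event#5 t=10ms outcome=F: state=CLOSED
  event#6 t=13ms outcome=S: state=CLOSED
  event#7 t=15ms outcome=F: state=CLOSED
  event#8 t=18ms outcome=S: state=CLOSED
  event#9 t=19ms outcome=S: state=CLOSED
  event#10 t=23ms outcome=S: state=CLOSED

Answer: CCCCCCCCCC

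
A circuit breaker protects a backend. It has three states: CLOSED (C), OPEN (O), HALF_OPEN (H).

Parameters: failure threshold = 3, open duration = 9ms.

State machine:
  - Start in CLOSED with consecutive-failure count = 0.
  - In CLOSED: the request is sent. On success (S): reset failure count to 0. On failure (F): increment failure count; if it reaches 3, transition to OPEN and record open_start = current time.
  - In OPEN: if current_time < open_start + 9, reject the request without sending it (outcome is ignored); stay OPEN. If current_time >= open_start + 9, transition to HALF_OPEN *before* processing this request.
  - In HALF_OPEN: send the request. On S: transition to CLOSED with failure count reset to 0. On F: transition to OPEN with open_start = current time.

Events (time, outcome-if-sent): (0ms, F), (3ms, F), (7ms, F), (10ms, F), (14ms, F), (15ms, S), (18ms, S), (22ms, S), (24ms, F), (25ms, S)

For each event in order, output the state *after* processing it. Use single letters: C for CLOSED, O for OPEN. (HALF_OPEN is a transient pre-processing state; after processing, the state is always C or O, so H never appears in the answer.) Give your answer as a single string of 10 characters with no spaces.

Answer: CCOOOOCCCC

Derivation:
State after each event:
  event#1 t=0ms outcome=F: state=CLOSED
  event#2 t=3ms outcome=F: state=CLOSED
  event#3 t=7ms outcome=F: state=OPEN
  event#4 t=10ms outcome=F: state=OPEN
  event#5 t=14ms outcome=F: state=OPEN
  event#6 t=15ms outcome=S: state=OPEN
  event#7 t=18ms outcome=S: state=CLOSED
  event#8 t=22ms outcome=S: state=CLOSED
  event#9 t=24ms outcome=F: state=CLOSED
  event#10 t=25ms outcome=S: state=CLOSED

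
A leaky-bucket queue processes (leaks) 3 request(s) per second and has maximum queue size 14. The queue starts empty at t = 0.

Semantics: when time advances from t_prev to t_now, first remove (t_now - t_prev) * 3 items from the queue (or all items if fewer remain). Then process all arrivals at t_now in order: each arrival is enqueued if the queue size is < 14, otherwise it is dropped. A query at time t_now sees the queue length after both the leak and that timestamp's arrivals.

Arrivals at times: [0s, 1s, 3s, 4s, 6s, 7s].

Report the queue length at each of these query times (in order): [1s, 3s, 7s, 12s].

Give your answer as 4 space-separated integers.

Queue lengths at query times:
  query t=1s: backlog = 1
  query t=3s: backlog = 1
  query t=7s: backlog = 1
  query t=12s: backlog = 0

Answer: 1 1 1 0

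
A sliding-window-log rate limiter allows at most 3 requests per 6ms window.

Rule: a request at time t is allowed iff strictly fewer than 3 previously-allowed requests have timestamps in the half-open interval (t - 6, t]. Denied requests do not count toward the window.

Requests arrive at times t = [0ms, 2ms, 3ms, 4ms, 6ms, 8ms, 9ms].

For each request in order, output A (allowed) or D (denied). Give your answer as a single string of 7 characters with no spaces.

Tracking allowed requests in the window:
  req#1 t=0ms: ALLOW
  req#2 t=2ms: ALLOW
  req#3 t=3ms: ALLOW
  req#4 t=4ms: DENY
  req#5 t=6ms: ALLOW
  req#6 t=8ms: ALLOW
  req#7 t=9ms: ALLOW

Answer: AAADAAA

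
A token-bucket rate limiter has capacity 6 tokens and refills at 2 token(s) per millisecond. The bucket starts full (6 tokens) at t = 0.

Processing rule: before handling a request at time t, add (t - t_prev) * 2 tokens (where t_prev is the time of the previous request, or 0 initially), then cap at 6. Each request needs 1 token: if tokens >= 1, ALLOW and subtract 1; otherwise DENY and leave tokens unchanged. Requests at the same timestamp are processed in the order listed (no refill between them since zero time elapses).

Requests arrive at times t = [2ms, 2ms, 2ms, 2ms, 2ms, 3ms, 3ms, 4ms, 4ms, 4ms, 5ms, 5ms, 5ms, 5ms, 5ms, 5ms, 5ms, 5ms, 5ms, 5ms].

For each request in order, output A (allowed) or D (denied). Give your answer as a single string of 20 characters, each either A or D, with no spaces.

Answer: AAAAAAAAAAAADDDDDDDD

Derivation:
Simulating step by step:
  req#1 t=2ms: ALLOW
  req#2 t=2ms: ALLOW
  req#3 t=2ms: ALLOW
  req#4 t=2ms: ALLOW
  req#5 t=2ms: ALLOW
  req#6 t=3ms: ALLOW
  req#7 t=3ms: ALLOW
  req#8 t=4ms: ALLOW
  req#9 t=4ms: ALLOW
  req#10 t=4ms: ALLOW
  req#11 t=5ms: ALLOW
  req#12 t=5ms: ALLOW
  req#13 t=5ms: DENY
  req#14 t=5ms: DENY
  req#15 t=5ms: DENY
  req#16 t=5ms: DENY
  req#17 t=5ms: DENY
  req#18 t=5ms: DENY
  req#19 t=5ms: DENY
  req#20 t=5ms: DENY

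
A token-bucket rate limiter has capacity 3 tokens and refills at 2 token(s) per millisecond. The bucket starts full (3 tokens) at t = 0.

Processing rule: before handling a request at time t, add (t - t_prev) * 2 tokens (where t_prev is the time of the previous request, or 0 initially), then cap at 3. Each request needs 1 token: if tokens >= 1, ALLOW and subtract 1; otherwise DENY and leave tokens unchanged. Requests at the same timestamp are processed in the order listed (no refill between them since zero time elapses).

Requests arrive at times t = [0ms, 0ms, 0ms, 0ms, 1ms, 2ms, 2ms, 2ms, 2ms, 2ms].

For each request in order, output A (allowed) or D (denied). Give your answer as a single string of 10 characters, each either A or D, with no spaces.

Simulating step by step:
  req#1 t=0ms: ALLOW
  req#2 t=0ms: ALLOW
  req#3 t=0ms: ALLOW
  req#4 t=0ms: DENY
  req#5 t=1ms: ALLOW
  req#6 t=2ms: ALLOW
  req#7 t=2ms: ALLOW
  req#8 t=2ms: ALLOW
  req#9 t=2ms: DENY
  req#10 t=2ms: DENY

Answer: AAADAAAADD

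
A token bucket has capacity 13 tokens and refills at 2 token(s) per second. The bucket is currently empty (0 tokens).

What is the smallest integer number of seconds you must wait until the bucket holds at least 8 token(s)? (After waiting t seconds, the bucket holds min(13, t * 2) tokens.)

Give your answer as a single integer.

Need t * 2 >= 8, so t >= 8/2.
Smallest integer t = ceil(8/2) = 4.

Answer: 4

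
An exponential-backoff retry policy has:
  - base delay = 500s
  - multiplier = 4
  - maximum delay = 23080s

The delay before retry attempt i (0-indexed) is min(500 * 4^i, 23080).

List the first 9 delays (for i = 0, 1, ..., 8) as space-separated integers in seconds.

Computing each delay:
  i=0: min(500*4^0, 23080) = 500
  i=1: min(500*4^1, 23080) = 2000
  i=2: min(500*4^2, 23080) = 8000
  i=3: min(500*4^3, 23080) = 23080
  i=4: min(500*4^4, 23080) = 23080
  i=5: min(500*4^5, 23080) = 23080
  i=6: min(500*4^6, 23080) = 23080
  i=7: min(500*4^7, 23080) = 23080
  i=8: min(500*4^8, 23080) = 23080

Answer: 500 2000 8000 23080 23080 23080 23080 23080 23080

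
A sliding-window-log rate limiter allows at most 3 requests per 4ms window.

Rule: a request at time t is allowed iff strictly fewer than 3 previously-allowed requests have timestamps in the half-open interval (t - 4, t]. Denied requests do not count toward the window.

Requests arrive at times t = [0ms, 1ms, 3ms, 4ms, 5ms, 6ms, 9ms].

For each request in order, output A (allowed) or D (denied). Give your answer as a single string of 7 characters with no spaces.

Tracking allowed requests in the window:
  req#1 t=0ms: ALLOW
  req#2 t=1ms: ALLOW
  req#3 t=3ms: ALLOW
  req#4 t=4ms: ALLOW
  req#5 t=5ms: ALLOW
  req#6 t=6ms: DENY
  req#7 t=9ms: ALLOW

Answer: AAAAADA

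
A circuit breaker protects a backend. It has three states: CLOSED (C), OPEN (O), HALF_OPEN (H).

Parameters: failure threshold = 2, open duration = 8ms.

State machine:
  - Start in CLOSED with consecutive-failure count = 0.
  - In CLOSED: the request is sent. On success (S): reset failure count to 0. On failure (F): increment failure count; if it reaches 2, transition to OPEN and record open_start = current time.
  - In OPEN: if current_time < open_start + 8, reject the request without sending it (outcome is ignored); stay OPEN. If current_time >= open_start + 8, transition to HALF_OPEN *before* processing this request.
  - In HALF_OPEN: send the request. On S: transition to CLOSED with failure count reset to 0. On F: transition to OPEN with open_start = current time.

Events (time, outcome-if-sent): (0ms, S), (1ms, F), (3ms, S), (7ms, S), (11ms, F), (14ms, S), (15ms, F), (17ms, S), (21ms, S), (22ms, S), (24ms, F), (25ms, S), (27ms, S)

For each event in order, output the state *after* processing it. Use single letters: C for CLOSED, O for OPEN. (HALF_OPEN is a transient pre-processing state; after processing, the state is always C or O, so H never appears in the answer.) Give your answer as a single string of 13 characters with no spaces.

State after each event:
  event#1 t=0ms outcome=S: state=CLOSED
  event#2 t=1ms outcome=F: state=CLOSED
  event#3 t=3ms outcome=S: state=CLOSED
  event#4 t=7ms outcome=S: state=CLOSED
  event#5 t=11ms outcome=F: state=CLOSED
  event#6 t=14ms outcome=S: state=CLOSED
  event#7 t=15ms outcome=F: state=CLOSED
  event#8 t=17ms outcome=S: state=CLOSED
  event#9 t=21ms outcome=S: state=CLOSED
  event#10 t=22ms outcome=S: state=CLOSED
  event#11 t=24ms outcome=F: state=CLOSED
  event#12 t=25ms outcome=S: state=CLOSED
  event#13 t=27ms outcome=S: state=CLOSED

Answer: CCCCCCCCCCCCC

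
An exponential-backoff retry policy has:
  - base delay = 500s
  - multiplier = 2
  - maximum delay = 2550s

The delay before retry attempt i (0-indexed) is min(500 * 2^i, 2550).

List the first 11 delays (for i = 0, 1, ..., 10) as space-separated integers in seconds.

Computing each delay:
  i=0: min(500*2^0, 2550) = 500
  i=1: min(500*2^1, 2550) = 1000
  i=2: min(500*2^2, 2550) = 2000
  i=3: min(500*2^3, 2550) = 2550
  i=4: min(500*2^4, 2550) = 2550
  i=5: min(500*2^5, 2550) = 2550
  i=6: min(500*2^6, 2550) = 2550
  i=7: min(500*2^7, 2550) = 2550
  i=8: min(500*2^8, 2550) = 2550
  i=9: min(500*2^9, 2550) = 2550
  i=10: min(500*2^10, 2550) = 2550

Answer: 500 1000 2000 2550 2550 2550 2550 2550 2550 2550 2550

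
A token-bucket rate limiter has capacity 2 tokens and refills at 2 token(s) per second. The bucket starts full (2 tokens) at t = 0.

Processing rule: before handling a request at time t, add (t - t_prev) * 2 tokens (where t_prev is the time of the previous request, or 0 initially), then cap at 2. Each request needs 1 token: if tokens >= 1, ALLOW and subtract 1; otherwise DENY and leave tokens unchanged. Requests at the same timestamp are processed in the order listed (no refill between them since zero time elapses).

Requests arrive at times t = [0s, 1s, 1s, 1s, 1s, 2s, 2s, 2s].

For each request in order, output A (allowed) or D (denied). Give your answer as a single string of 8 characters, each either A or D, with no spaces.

Answer: AAADDAAD

Derivation:
Simulating step by step:
  req#1 t=0s: ALLOW
  req#2 t=1s: ALLOW
  req#3 t=1s: ALLOW
  req#4 t=1s: DENY
  req#5 t=1s: DENY
  req#6 t=2s: ALLOW
  req#7 t=2s: ALLOW
  req#8 t=2s: DENY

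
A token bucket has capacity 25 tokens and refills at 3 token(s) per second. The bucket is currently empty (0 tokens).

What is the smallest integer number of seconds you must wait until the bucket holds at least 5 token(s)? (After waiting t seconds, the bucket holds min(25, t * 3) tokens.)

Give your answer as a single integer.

Need t * 3 >= 5, so t >= 5/3.
Smallest integer t = ceil(5/3) = 2.

Answer: 2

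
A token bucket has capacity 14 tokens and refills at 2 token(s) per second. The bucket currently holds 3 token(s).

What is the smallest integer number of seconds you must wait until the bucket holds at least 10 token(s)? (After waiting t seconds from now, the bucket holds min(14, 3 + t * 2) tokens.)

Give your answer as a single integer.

Answer: 4

Derivation:
Need 3 + t * 2 >= 10, so t >= 7/2.
Smallest integer t = ceil(7/2) = 4.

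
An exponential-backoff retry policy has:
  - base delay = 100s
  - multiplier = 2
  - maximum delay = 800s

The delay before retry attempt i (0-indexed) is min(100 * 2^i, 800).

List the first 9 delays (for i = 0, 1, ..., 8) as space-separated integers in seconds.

Answer: 100 200 400 800 800 800 800 800 800

Derivation:
Computing each delay:
  i=0: min(100*2^0, 800) = 100
  i=1: min(100*2^1, 800) = 200
  i=2: min(100*2^2, 800) = 400
  i=3: min(100*2^3, 800) = 800
  i=4: min(100*2^4, 800) = 800
  i=5: min(100*2^5, 800) = 800
  i=6: min(100*2^6, 800) = 800
  i=7: min(100*2^7, 800) = 800
  i=8: min(100*2^8, 800) = 800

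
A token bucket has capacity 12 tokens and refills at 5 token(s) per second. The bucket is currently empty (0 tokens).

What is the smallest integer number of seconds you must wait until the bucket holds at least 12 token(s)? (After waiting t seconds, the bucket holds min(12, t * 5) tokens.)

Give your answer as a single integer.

Need t * 5 >= 12, so t >= 12/5.
Smallest integer t = ceil(12/5) = 3.

Answer: 3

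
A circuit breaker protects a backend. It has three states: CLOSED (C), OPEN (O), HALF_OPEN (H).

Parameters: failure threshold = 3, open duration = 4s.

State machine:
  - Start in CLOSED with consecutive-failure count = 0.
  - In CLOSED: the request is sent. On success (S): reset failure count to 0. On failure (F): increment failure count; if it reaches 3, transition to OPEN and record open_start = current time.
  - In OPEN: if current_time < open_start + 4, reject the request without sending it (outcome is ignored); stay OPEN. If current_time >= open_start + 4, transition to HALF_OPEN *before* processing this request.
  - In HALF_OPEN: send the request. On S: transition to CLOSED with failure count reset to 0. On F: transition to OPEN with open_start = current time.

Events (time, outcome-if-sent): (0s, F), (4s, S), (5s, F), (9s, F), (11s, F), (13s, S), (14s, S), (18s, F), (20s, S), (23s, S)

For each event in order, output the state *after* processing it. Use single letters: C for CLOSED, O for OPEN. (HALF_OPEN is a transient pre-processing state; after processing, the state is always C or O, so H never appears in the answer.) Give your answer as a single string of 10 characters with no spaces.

Answer: CCCCOOOOOC

Derivation:
State after each event:
  event#1 t=0s outcome=F: state=CLOSED
  event#2 t=4s outcome=S: state=CLOSED
  event#3 t=5s outcome=F: state=CLOSED
  event#4 t=9s outcome=F: state=CLOSED
  event#5 t=11s outcome=F: state=OPEN
  event#6 t=13s outcome=S: state=OPEN
  event#7 t=14s outcome=S: state=OPEN
  event#8 t=18s outcome=F: state=OPEN
  event#9 t=20s outcome=S: state=OPEN
  event#10 t=23s outcome=S: state=CLOSED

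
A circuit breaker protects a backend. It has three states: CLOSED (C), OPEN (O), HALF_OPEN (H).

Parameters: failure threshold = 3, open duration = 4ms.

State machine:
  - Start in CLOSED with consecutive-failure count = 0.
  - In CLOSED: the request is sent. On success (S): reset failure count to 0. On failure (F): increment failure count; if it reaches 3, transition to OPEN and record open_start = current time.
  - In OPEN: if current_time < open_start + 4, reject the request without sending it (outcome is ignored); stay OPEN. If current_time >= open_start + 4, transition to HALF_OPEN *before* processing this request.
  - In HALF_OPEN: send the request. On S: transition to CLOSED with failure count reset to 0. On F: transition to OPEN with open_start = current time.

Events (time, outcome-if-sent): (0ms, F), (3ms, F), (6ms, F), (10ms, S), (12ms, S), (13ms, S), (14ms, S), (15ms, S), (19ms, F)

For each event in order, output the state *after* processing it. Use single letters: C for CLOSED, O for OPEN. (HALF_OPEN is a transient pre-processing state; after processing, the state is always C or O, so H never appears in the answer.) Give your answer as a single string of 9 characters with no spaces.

Answer: CCOCCCCCC

Derivation:
State after each event:
  event#1 t=0ms outcome=F: state=CLOSED
  event#2 t=3ms outcome=F: state=CLOSED
  event#3 t=6ms outcome=F: state=OPEN
  event#4 t=10ms outcome=S: state=CLOSED
  event#5 t=12ms outcome=S: state=CLOSED
  event#6 t=13ms outcome=S: state=CLOSED
  event#7 t=14ms outcome=S: state=CLOSED
  event#8 t=15ms outcome=S: state=CLOSED
  event#9 t=19ms outcome=F: state=CLOSED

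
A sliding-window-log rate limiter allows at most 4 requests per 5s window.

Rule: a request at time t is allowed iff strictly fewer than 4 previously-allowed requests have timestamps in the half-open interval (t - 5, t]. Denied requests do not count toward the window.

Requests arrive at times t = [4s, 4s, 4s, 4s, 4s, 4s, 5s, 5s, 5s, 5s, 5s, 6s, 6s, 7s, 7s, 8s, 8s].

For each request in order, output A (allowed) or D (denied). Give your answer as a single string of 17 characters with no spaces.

Tracking allowed requests in the window:
  req#1 t=4s: ALLOW
  req#2 t=4s: ALLOW
  req#3 t=4s: ALLOW
  req#4 t=4s: ALLOW
  req#5 t=4s: DENY
  req#6 t=4s: DENY
  req#7 t=5s: DENY
  req#8 t=5s: DENY
  req#9 t=5s: DENY
  req#10 t=5s: DENY
  req#11 t=5s: DENY
  req#12 t=6s: DENY
  req#13 t=6s: DENY
  req#14 t=7s: DENY
  req#15 t=7s: DENY
  req#16 t=8s: DENY
  req#17 t=8s: DENY

Answer: AAAADDDDDDDDDDDDD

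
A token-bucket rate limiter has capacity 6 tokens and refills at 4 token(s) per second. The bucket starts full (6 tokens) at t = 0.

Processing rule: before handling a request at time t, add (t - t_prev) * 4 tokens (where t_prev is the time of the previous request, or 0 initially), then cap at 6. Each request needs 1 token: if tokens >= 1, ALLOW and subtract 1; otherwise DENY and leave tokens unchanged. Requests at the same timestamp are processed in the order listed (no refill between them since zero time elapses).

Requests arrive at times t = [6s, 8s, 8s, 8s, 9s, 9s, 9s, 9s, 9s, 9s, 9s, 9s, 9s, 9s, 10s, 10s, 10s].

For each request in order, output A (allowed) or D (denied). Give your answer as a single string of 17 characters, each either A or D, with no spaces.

Answer: AAAAAAAAAADDDDAAA

Derivation:
Simulating step by step:
  req#1 t=6s: ALLOW
  req#2 t=8s: ALLOW
  req#3 t=8s: ALLOW
  req#4 t=8s: ALLOW
  req#5 t=9s: ALLOW
  req#6 t=9s: ALLOW
  req#7 t=9s: ALLOW
  req#8 t=9s: ALLOW
  req#9 t=9s: ALLOW
  req#10 t=9s: ALLOW
  req#11 t=9s: DENY
  req#12 t=9s: DENY
  req#13 t=9s: DENY
  req#14 t=9s: DENY
  req#15 t=10s: ALLOW
  req#16 t=10s: ALLOW
  req#17 t=10s: ALLOW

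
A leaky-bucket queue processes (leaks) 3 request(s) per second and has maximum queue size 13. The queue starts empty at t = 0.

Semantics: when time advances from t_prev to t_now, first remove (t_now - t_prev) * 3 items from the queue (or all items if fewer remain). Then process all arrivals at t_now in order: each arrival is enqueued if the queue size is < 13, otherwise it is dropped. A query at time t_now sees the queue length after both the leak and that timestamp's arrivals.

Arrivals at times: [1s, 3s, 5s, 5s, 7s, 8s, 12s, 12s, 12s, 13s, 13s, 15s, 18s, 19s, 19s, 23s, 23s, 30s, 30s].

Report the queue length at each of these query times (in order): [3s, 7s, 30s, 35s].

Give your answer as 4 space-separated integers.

Queue lengths at query times:
  query t=3s: backlog = 1
  query t=7s: backlog = 1
  query t=30s: backlog = 2
  query t=35s: backlog = 0

Answer: 1 1 2 0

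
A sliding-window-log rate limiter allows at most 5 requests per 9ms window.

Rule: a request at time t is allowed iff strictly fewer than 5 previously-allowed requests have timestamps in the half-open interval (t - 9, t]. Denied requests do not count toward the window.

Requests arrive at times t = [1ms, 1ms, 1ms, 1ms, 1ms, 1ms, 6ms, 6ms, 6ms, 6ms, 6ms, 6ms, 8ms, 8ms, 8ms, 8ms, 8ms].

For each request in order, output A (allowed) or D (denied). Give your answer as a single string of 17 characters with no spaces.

Tracking allowed requests in the window:
  req#1 t=1ms: ALLOW
  req#2 t=1ms: ALLOW
  req#3 t=1ms: ALLOW
  req#4 t=1ms: ALLOW
  req#5 t=1ms: ALLOW
  req#6 t=1ms: DENY
  req#7 t=6ms: DENY
  req#8 t=6ms: DENY
  req#9 t=6ms: DENY
  req#10 t=6ms: DENY
  req#11 t=6ms: DENY
  req#12 t=6ms: DENY
  req#13 t=8ms: DENY
  req#14 t=8ms: DENY
  req#15 t=8ms: DENY
  req#16 t=8ms: DENY
  req#17 t=8ms: DENY

Answer: AAAAADDDDDDDDDDDD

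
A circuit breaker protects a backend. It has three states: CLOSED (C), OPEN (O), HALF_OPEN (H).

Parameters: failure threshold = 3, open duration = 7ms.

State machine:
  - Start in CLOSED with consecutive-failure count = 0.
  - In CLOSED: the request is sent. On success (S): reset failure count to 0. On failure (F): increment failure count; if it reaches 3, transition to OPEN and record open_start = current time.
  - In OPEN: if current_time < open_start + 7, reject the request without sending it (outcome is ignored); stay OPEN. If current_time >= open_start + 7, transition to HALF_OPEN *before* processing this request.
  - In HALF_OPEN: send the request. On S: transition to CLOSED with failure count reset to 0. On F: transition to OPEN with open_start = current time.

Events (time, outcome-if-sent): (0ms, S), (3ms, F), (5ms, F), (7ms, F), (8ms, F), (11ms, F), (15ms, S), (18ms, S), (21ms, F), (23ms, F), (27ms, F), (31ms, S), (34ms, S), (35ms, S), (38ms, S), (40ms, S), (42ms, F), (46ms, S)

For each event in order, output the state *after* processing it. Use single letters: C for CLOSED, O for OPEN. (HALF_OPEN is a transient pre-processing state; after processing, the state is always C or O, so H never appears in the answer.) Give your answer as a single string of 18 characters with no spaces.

Answer: CCCOOOCCCCOOCCCCCC

Derivation:
State after each event:
  event#1 t=0ms outcome=S: state=CLOSED
  event#2 t=3ms outcome=F: state=CLOSED
  event#3 t=5ms outcome=F: state=CLOSED
  event#4 t=7ms outcome=F: state=OPEN
  event#5 t=8ms outcome=F: state=OPEN
  event#6 t=11ms outcome=F: state=OPEN
  event#7 t=15ms outcome=S: state=CLOSED
  event#8 t=18ms outcome=S: state=CLOSED
  event#9 t=21ms outcome=F: state=CLOSED
  event#10 t=23ms outcome=F: state=CLOSED
  event#11 t=27ms outcome=F: state=OPEN
  event#12 t=31ms outcome=S: state=OPEN
  event#13 t=34ms outcome=S: state=CLOSED
  event#14 t=35ms outcome=S: state=CLOSED
  event#15 t=38ms outcome=S: state=CLOSED
  event#16 t=40ms outcome=S: state=CLOSED
  event#17 t=42ms outcome=F: state=CLOSED
  event#18 t=46ms outcome=S: state=CLOSED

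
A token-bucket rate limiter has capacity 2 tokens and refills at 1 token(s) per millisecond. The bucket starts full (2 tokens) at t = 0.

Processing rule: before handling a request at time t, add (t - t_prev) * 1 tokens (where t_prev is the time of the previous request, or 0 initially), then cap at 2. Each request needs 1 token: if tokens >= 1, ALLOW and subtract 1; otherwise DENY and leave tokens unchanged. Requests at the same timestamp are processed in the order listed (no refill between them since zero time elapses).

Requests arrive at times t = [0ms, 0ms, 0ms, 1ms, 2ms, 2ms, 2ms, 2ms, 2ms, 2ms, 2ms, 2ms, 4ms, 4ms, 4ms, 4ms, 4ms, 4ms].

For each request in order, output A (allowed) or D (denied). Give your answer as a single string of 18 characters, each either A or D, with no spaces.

Simulating step by step:
  req#1 t=0ms: ALLOW
  req#2 t=0ms: ALLOW
  req#3 t=0ms: DENY
  req#4 t=1ms: ALLOW
  req#5 t=2ms: ALLOW
  req#6 t=2ms: DENY
  req#7 t=2ms: DENY
  req#8 t=2ms: DENY
  req#9 t=2ms: DENY
  req#10 t=2ms: DENY
  req#11 t=2ms: DENY
  req#12 t=2ms: DENY
  req#13 t=4ms: ALLOW
  req#14 t=4ms: ALLOW
  req#15 t=4ms: DENY
  req#16 t=4ms: DENY
  req#17 t=4ms: DENY
  req#18 t=4ms: DENY

Answer: AADAADDDDDDDAADDDD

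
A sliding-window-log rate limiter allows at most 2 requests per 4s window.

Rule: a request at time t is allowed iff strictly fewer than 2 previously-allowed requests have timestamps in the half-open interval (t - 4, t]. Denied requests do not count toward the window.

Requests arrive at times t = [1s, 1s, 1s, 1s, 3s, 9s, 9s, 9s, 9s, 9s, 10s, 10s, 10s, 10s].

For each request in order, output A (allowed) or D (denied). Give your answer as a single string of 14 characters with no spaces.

Tracking allowed requests in the window:
  req#1 t=1s: ALLOW
  req#2 t=1s: ALLOW
  req#3 t=1s: DENY
  req#4 t=1s: DENY
  req#5 t=3s: DENY
  req#6 t=9s: ALLOW
  req#7 t=9s: ALLOW
  req#8 t=9s: DENY
  req#9 t=9s: DENY
  req#10 t=9s: DENY
  req#11 t=10s: DENY
  req#12 t=10s: DENY
  req#13 t=10s: DENY
  req#14 t=10s: DENY

Answer: AADDDAADDDDDDD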